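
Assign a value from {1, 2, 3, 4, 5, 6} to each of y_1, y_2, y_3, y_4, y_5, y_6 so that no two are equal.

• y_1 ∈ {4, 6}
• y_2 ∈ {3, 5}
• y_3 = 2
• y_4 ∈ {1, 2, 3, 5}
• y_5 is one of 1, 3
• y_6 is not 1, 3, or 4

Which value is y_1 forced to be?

4

y_3's domain is down to {2}, so y_3 = 2. Strike 2 from y_4, y_6.
Among the 5 still-open variables, 4 fits only y_1 (and all 5 values in {1, 3, 4, 5, 6} must be used), so y_1 = 4.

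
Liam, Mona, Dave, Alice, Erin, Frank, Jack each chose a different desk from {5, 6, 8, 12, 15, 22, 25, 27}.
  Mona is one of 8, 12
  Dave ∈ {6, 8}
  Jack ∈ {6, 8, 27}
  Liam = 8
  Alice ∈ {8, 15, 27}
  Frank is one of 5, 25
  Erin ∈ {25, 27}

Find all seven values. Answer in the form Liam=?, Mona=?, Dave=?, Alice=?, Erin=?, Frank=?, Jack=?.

Liam=8, Mona=12, Dave=6, Alice=15, Erin=25, Frank=5, Jack=27

Liam's domain is down to {8}, so Liam = 8. So Mona, Dave, Alice, Jack can't be 8.
Mona must be 12 (only option left).
Dave must be 6 (only option left). Strike 6 from Jack.
Jack's domain is down to {27}, so Jack = 27. Strike 27 from Alice, Erin.
Alice has just one choice, so Alice = 15.
Erin's domain is down to {25}, so Erin = 25. Remove 25 from Frank.
Frank must be 5 (only option left).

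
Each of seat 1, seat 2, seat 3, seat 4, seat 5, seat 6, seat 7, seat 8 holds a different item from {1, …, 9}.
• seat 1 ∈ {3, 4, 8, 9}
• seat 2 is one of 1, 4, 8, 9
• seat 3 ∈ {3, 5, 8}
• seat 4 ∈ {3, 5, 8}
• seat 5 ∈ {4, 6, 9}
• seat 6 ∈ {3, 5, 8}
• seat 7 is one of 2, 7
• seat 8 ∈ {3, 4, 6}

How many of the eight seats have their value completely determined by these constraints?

seat 3, seat 4, seat 6 between them cover only {3, 5, 8} — a naked triple. Remove those values from seat 1, seat 2, seat 8.
seat 1, seat 5, seat 8 share exactly the 3 values {4, 6, 9}; by pigeonhole those values go to them, so strike 4, 6, 9 from seat 2.
That leaves seat 2 = 1.
Determined: seat 2=1. The other seats each still have more than one consistent value. That makes 1.

1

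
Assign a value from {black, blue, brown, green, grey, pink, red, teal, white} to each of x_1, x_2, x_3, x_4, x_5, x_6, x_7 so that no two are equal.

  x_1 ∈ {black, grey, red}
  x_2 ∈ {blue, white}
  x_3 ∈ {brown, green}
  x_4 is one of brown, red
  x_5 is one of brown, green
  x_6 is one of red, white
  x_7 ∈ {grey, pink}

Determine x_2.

x_3 and x_5 between them cover only {brown, green} — a naked pair. Remove those values from x_4.
x_4's domain is down to {red}, so x_4 = red. Eliminate red elsewhere: x_1, x_6.
x_6 has just one choice, so x_6 = white. Remove white from x_2.
So x_2 = blue.

blue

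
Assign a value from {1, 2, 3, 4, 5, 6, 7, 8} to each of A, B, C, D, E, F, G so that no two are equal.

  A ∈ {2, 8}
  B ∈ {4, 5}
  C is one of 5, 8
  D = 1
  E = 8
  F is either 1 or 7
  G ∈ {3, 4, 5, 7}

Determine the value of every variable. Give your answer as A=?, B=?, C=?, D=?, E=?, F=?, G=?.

A=2, B=4, C=5, D=1, E=8, F=7, G=3

D's domain is down to {1}, so D = 1. So F can't be 1.
E's domain is down to {8}, so E = 8. Strike 8 from A, C.
F's domain is down to {7}, so F = 7. So G can't be 7.
That leaves A = 2.
C's domain is down to {5}, so C = 5. Remove 5 from B, G.
That leaves B = 4. Strike 4 from G.
G's domain is down to {3}, so G = 3.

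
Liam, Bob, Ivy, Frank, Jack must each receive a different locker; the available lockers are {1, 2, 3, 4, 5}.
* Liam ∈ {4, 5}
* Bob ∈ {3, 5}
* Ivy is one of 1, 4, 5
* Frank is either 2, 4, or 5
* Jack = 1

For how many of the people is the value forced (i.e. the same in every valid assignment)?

3

Jack has just one choice, so Jack = 1. So Ivy can't be 1.
Among the 4 still-open variables, 2 fits only Frank (and all 4 values in {2, 3, 4, 5} must be used), so Frank = 2.
The 3 still-open variables together cover exactly {3, 4, 5} — 3 values for 3 variables — and 3 appears only in Bob's list, so Bob = 3.
Determined: Bob=3, Frank=2, Jack=1. The other people each still have more than one consistent value. That makes 3.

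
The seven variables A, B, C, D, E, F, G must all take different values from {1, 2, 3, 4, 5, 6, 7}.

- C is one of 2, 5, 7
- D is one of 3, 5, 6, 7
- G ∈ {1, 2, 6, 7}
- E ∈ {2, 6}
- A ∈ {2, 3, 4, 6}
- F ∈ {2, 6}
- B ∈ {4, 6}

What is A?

The 7 variables together cover exactly {1, 2, 3, 4, 5, 6, 7} — 7 values for 7 variables — and 1 appears only in G's list, so G = 1.
The 2 variables E and F are confined to {2, 6}, which locks those values in; drop them from A, B, C, D.
That leaves B = 4. Strike 4 from A.
So A = 3.

3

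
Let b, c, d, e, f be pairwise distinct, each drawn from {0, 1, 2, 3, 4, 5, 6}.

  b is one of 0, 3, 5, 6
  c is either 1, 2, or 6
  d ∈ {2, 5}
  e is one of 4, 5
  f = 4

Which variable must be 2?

f's domain is down to {4}, so f = 4. Strike 4 from e.
e has just one choice, so e = 5. Remove 5 from b, d.
So 2 goes to d.

d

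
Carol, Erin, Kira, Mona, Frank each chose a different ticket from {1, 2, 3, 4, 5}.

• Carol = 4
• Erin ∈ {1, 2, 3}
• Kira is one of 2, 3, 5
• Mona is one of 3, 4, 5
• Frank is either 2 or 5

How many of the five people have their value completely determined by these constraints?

Carol's domain is down to {4}, so Carol = 4. Remove 4 from Mona.
The 4 still-open variables together cover exactly {1, 2, 3, 5} — 4 values for 4 variables — and 1 appears only in Erin's list, so Erin = 1.
Determined: Carol=4, Erin=1. The other people each still have more than one consistent value. That makes 2.

2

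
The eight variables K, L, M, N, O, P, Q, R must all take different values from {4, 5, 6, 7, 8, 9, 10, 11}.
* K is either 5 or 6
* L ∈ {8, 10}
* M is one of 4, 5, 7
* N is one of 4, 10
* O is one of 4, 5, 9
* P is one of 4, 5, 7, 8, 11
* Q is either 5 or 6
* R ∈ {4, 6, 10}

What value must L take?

8

The 8 variables together cover exactly {4, 5, 6, 7, 8, 9, 10, 11} — 8 values for 8 variables — and 9 appears only in O's list, so O = 9.
The 7 still-open variables draw from only 7 values {4, 5, 6, 7, 8, 10, 11}, so each is used; only P can be 11, hence P = 11.
The 6 still-open variables together cover exactly {4, 5, 6, 7, 8, 10} — 6 values for 6 variables — and 7 appears only in M's list, so M = 7.
Among the 5 still-open variables, 8 fits only L (and all 5 values in {4, 5, 6, 8, 10} must be used), so L = 8.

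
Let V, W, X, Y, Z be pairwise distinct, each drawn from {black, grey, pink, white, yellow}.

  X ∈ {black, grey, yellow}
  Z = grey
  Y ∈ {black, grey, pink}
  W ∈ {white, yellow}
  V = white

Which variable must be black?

X

V must be white (only option left). Remove white from W.
W has just one choice, so W = yellow. Eliminate yellow elsewhere: X.
Z has just one choice, so Z = grey. Remove grey from X, Y.
So black goes to X.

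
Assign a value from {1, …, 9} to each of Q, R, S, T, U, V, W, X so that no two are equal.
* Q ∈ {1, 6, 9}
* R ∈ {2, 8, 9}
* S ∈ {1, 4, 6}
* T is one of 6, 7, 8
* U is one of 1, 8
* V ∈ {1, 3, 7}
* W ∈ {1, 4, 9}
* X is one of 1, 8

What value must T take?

7

Among the 8 variables, 2 fits only R (and all 8 values in {1, 2, 3, 4, 6, 7, 8, 9} must be used), so R = 2.
The 7 still-open variables together cover exactly {1, 3, 4, 6, 7, 8, 9} — 7 values for 7 variables — and 3 appears only in V's list, so V = 3.
The 6 still-open variables together cover exactly {1, 4, 6, 7, 8, 9} — 6 values for 6 variables — and 7 appears only in T's list, so T = 7.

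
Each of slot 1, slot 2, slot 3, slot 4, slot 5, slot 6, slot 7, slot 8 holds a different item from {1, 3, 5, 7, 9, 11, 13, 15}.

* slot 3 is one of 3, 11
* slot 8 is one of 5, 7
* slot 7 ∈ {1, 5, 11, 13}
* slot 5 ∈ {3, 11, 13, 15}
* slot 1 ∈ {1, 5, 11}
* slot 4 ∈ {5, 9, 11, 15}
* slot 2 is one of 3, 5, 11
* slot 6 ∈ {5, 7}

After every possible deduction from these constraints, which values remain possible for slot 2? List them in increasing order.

3, 11

The 8 variables draw from only 8 values {1, 3, 5, 7, 9, 11, 13, 15}, so each is used; only slot 4 can be 9, hence slot 4 = 9.
The 7 still-open variables together cover exactly {1, 3, 5, 7, 11, 13, 15} — 7 values for 7 variables — and 15 appears only in slot 5's list, so slot 5 = 15.
The 6 still-open variables draw from only 6 values {1, 3, 5, 7, 11, 13}, so each is used; only slot 7 can be 13, hence slot 7 = 13.
The 5 still-open variables draw from only 5 values {1, 3, 5, 7, 11}, so each is used; only slot 1 can be 1, hence slot 1 = 1.
slot 6 and slot 8 share exactly the 2 values {5, 7}; by pigeonhole those values go to them, so strike 5, 7 from slot 2.
No further eliminations apply; slot 2 can still be any of 3, 11.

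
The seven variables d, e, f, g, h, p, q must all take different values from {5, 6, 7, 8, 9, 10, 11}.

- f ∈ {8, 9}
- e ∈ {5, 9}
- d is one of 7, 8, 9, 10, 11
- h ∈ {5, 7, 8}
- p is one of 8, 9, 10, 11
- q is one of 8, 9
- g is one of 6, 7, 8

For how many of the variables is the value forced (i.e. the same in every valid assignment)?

The 7 variables together cover exactly {5, 6, 7, 8, 9, 10, 11} — 7 values for 7 variables — and 6 appears only in g's list, so g = 6.
f and q between them cover only {8, 9} — a naked pair. Remove those values from d, e, h, p.
e's domain is down to {5}, so e = 5. Remove 5 from h.
That leaves h = 7. So d can't be 7.
Determined: e=5, g=6, h=7. The other variables each still have more than one consistent value. That makes 3.

3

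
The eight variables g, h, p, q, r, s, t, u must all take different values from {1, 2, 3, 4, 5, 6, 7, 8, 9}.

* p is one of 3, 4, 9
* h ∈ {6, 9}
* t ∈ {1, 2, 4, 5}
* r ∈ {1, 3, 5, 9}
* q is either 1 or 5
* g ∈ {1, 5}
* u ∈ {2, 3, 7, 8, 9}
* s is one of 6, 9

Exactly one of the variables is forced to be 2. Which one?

g and q share exactly the 2 values {1, 5}; by pigeonhole those values go to them, so strike 1, 5 from r, t.
h and s share exactly the 2 values {6, 9}; by pigeonhole those values go to them, so strike 6, 9 from p, r, u.
r has just one choice, so r = 3. Eliminate 3 elsewhere: p, u.
p's domain is down to {4}, so p = 4. Strike 4 from t.
So 2 goes to t.

t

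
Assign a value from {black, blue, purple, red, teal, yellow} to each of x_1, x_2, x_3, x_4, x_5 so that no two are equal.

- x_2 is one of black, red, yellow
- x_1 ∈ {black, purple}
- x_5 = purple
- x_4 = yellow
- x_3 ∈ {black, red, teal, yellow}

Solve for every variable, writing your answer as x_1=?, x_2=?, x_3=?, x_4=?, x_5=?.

x_4 has just one choice, so x_4 = yellow. Eliminate yellow elsewhere: x_2, x_3.
That leaves x_5 = purple. Strike purple from x_1.
x_1 must be black (only option left). Remove black from x_2, x_3.
x_2 has just one choice, so x_2 = red. So x_3 can't be red.
x_3's domain is down to {teal}, so x_3 = teal.

x_1=black, x_2=red, x_3=teal, x_4=yellow, x_5=purple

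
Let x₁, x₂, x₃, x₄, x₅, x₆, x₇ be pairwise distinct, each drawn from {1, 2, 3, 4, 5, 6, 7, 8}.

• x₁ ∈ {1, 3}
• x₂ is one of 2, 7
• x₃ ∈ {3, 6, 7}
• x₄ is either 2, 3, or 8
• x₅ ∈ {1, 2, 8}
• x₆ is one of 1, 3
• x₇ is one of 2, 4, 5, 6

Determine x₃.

x₁ and x₆ between them cover only {1, 3} — a naked pair. Remove those values from x₃, x₄, x₅.
x₄ and x₅ share exactly the 2 values {2, 8}; by pigeonhole those values go to them, so strike 2, 8 from x₂, x₇.
x₂'s domain is down to {7}, so x₂ = 7. So x₃ can't be 7.
So x₃ = 6.

6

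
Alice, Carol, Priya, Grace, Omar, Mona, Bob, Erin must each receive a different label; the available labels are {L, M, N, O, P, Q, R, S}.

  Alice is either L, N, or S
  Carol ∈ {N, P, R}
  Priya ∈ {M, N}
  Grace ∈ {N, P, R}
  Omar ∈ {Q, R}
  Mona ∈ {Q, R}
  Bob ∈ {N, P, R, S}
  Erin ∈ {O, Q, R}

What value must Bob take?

Among the 8 variables, L fits only Alice (and all 8 values in {L, M, N, O, P, Q, R, S} must be used), so Alice = L.
The 7 still-open variables together cover exactly {M, N, O, P, Q, R, S} — 7 values for 7 variables — and M appears only in Priya's list, so Priya = M.
The 6 still-open variables together cover exactly {N, O, P, Q, R, S} — 6 values for 6 variables — and O appears only in Erin's list, so Erin = O.
Among the 5 still-open variables, S fits only Bob (and all 5 values in {N, P, Q, R, S} must be used), so Bob = S.

S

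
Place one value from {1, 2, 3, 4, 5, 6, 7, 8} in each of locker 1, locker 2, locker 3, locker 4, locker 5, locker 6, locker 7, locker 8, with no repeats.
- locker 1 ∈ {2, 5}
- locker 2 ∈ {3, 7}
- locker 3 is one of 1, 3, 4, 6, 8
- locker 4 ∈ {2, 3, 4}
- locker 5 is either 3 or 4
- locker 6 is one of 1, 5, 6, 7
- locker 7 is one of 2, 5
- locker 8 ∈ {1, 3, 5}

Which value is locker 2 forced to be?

7

The 8 variables together cover exactly {1, 2, 3, 4, 5, 6, 7, 8} — 8 values for 8 variables — and 8 appears only in locker 3's list, so locker 3 = 8.
The 7 still-open variables together cover exactly {1, 2, 3, 4, 5, 6, 7} — 7 values for 7 variables — and 6 appears only in locker 6's list, so locker 6 = 6.
Among the 6 still-open variables, 1 fits only locker 8 (and all 6 values in {1, 2, 3, 4, 5, 7} must be used), so locker 8 = 1.
The 5 still-open variables draw from only 5 values {2, 3, 4, 5, 7}, so each is used; only locker 2 can be 7, hence locker 2 = 7.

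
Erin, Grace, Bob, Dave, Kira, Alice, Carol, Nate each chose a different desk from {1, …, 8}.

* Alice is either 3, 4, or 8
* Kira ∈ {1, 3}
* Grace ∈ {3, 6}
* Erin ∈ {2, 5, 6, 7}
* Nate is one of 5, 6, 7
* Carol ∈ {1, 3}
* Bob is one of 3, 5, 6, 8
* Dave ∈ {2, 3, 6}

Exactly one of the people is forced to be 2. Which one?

Among the 8 variables, 4 fits only Alice (and all 8 values in {1, 2, 3, 4, 5, 6, 7, 8} must be used), so Alice = 4.
The 7 still-open variables draw from only 7 values {1, 2, 3, 5, 6, 7, 8}, so each is used; only Bob can be 8, hence Bob = 8.
Kira and Carol between them cover only {1, 3} — a naked pair. Remove those values from Grace, Dave.
Grace has just one choice, so Grace = 6. So Erin, Dave, Nate can't be 6.
So 2 goes to Dave.

Dave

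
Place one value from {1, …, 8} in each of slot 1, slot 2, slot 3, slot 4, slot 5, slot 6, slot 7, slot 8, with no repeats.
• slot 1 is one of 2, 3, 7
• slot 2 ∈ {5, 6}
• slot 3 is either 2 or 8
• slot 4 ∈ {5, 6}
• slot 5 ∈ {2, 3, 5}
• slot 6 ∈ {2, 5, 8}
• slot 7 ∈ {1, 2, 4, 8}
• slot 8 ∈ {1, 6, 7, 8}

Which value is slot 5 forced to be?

3

The 8 variables together cover exactly {1, 2, 3, 4, 5, 6, 7, 8} — 8 values for 8 variables — and 4 appears only in slot 7's list, so slot 7 = 4.
The 7 still-open variables draw from only 7 values {1, 2, 3, 5, 6, 7, 8}, so each is used; only slot 8 can be 1, hence slot 8 = 1.
The 6 still-open variables together cover exactly {2, 3, 5, 6, 7, 8} — 6 values for 6 variables — and 7 appears only in slot 1's list, so slot 1 = 7.
The 5 still-open variables together cover exactly {2, 3, 5, 6, 8} — 5 values for 5 variables — and 3 appears only in slot 5's list, so slot 5 = 3.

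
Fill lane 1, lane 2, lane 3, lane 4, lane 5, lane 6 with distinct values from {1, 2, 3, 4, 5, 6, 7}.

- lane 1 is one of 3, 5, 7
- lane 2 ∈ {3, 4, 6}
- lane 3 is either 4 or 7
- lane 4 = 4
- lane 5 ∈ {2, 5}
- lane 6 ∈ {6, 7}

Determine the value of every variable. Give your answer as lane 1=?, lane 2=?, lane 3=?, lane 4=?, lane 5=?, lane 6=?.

lane 4's domain is down to {4}, so lane 4 = 4. Remove 4 from lane 2, lane 3.
That leaves lane 3 = 7. Strike 7 from lane 1, lane 6.
lane 6 must be 6 (only option left). Eliminate 6 elsewhere: lane 2.
lane 2's domain is down to {3}, so lane 2 = 3. Strike 3 from lane 1.
That leaves lane 1 = 5. Eliminate 5 elsewhere: lane 5.
lane 5's domain is down to {2}, so lane 5 = 2.

lane 1=5, lane 2=3, lane 3=7, lane 4=4, lane 5=2, lane 6=6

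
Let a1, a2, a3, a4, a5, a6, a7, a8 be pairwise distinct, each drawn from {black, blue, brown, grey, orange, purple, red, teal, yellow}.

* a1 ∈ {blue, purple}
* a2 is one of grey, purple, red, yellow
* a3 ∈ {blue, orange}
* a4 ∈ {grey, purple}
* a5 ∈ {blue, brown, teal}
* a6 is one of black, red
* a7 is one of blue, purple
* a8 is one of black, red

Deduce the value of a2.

a1 and a7 share exactly the 2 values {blue, purple}; by pigeonhole those values go to them, so strike blue, purple from a2, a3, a4, a5.
a3 has just one choice, so a3 = orange.
a4 has just one choice, so a4 = grey. Remove grey from a2.
a6 and a8 between them cover only {black, red} — a naked pair. Remove those values from a2.
So a2 = yellow.

yellow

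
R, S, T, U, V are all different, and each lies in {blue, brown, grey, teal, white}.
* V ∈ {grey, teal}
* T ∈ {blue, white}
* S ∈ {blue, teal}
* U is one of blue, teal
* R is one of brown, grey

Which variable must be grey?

V

Among the 5 variables, brown fits only R (and all 5 values in {blue, brown, grey, teal, white} must be used), so R = brown.
The 4 still-open variables together cover exactly {blue, grey, teal, white} — 4 values for 4 variables — and grey appears only in V's list, so V = grey.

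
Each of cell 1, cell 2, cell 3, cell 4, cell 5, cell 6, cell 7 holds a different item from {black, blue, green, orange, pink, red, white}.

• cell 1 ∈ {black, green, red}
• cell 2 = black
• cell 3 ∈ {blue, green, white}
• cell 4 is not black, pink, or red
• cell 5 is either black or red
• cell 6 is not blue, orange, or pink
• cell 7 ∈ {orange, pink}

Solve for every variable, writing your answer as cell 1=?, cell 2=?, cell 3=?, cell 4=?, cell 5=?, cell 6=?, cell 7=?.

cell 2 has just one choice, so cell 2 = black. So cell 1, cell 5, cell 6 can't be black.
cell 5 must be red (only option left). Eliminate red elsewhere: cell 1, cell 6.
cell 1 has just one choice, so cell 1 = green. Eliminate green elsewhere: cell 3, cell 4, cell 6.
cell 6 must be white (only option left). Eliminate white elsewhere: cell 3, cell 4.
cell 3's domain is down to {blue}, so cell 3 = blue. Eliminate blue elsewhere: cell 4.
cell 4's domain is down to {orange}, so cell 4 = orange. So cell 7 can't be orange.
cell 7's domain is down to {pink}, so cell 7 = pink.

cell 1=green, cell 2=black, cell 3=blue, cell 4=orange, cell 5=red, cell 6=white, cell 7=pink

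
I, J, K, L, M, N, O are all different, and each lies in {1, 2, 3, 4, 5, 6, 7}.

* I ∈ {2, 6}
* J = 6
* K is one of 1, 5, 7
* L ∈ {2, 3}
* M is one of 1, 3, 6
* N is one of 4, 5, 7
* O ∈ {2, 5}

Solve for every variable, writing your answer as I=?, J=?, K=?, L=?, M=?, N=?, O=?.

J's domain is down to {6}, so J = 6. Remove 6 from I, M.
That leaves I = 2. Remove 2 from L, O.
L must be 3 (only option left). Remove 3 from M.
That leaves M = 1. So K can't be 1.
O must be 5 (only option left). Strike 5 from K, N.
K has just one choice, so K = 7. Eliminate 7 elsewhere: N.
N must be 4 (only option left).

I=2, J=6, K=7, L=3, M=1, N=4, O=5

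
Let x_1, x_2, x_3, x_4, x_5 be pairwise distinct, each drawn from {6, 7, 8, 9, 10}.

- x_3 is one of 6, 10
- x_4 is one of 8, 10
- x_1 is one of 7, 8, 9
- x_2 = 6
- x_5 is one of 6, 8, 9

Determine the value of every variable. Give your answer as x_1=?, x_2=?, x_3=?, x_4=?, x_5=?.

x_1=7, x_2=6, x_3=10, x_4=8, x_5=9

x_2 must be 6 (only option left). Strike 6 from x_3, x_5.
x_3 must be 10 (only option left). Remove 10 from x_4.
x_4 has just one choice, so x_4 = 8. Eliminate 8 elsewhere: x_1, x_5.
That leaves x_5 = 9. So x_1 can't be 9.
x_1's domain is down to {7}, so x_1 = 7.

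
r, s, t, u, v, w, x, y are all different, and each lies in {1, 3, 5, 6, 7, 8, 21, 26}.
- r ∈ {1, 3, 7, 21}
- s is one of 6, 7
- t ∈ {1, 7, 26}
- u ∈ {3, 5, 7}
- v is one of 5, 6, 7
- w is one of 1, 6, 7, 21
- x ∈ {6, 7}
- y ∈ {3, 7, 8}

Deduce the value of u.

Among the 8 variables, 8 fits only y (and all 8 values in {1, 3, 5, 6, 7, 8, 21, 26} must be used), so y = 8.
Among the 7 still-open variables, 26 fits only t (and all 7 values in {1, 3, 5, 6, 7, 21, 26} must be used), so t = 26.
s and x share exactly the 2 values {6, 7}; by pigeonhole those values go to them, so strike 6, 7 from r, u, v, w.
That leaves v = 5. Eliminate 5 elsewhere: u.
So u = 3.

3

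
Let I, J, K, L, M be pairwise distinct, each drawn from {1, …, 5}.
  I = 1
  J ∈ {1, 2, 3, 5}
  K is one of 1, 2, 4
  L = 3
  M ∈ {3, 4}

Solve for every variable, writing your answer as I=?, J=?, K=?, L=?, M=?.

I=1, J=5, K=2, L=3, M=4

I must be 1 (only option left). So J, K can't be 1.
L's domain is down to {3}, so L = 3. So J, M can't be 3.
M's domain is down to {4}, so M = 4. Remove 4 from K.
K has just one choice, so K = 2. Eliminate 2 elsewhere: J.
That leaves J = 5.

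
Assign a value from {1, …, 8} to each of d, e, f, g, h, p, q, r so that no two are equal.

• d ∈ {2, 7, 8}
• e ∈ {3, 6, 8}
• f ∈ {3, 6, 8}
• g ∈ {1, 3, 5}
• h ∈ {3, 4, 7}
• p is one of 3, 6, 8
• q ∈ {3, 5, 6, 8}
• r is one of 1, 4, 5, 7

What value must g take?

1

The 8 variables together cover exactly {1, 2, 3, 4, 5, 6, 7, 8} — 8 values for 8 variables — and 2 appears only in d's list, so d = 2.
e, f, p between them cover only {3, 6, 8} — a naked triple. Remove those values from g, h, q.
q must be 5 (only option left). Strike 5 from g, r.
So g = 1.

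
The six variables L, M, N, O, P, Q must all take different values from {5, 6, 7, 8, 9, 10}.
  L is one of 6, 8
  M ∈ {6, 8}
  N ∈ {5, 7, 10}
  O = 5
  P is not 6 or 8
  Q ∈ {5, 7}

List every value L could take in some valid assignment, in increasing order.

O has just one choice, so O = 5. Strike 5 from N, P, Q.
Q's domain is down to {7}, so Q = 7. Strike 7 from N, P.
That leaves N = 10. So P can't be 10.
P must be 9 (only option left).
No further eliminations apply; L can still be any of 6, 8.

6, 8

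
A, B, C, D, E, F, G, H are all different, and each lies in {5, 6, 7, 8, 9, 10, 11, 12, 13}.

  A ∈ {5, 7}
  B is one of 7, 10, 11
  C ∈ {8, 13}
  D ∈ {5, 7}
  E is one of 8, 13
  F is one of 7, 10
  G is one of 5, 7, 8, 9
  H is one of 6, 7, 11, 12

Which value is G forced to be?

A and D between them cover only {5, 7} — a naked pair. Remove those values from B, F, G, H.
F has just one choice, so F = 10. So B can't be 10.
B's domain is down to {11}, so B = 11. Strike 11 from H.
C and E share exactly the 2 values {8, 13}; by pigeonhole those values go to them, so strike 8, 13 from G.
So G = 9.

9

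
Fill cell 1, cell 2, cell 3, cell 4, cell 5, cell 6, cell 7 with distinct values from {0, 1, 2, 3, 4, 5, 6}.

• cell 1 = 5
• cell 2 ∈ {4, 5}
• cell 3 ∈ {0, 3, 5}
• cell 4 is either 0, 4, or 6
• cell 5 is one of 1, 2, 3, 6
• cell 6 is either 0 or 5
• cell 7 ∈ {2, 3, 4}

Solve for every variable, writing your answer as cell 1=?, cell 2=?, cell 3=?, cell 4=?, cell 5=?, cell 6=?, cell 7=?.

cell 1=5, cell 2=4, cell 3=3, cell 4=6, cell 5=1, cell 6=0, cell 7=2

cell 1's domain is down to {5}, so cell 1 = 5. Strike 5 from cell 2, cell 3, cell 6.
That leaves cell 2 = 4. Remove 4 from cell 4, cell 7.
cell 6 must be 0 (only option left). Strike 0 from cell 3, cell 4.
cell 3 has just one choice, so cell 3 = 3. So cell 5, cell 7 can't be 3.
That leaves cell 4 = 6. Strike 6 from cell 5.
cell 7 has just one choice, so cell 7 = 2. Eliminate 2 elsewhere: cell 5.
cell 5 must be 1 (only option left).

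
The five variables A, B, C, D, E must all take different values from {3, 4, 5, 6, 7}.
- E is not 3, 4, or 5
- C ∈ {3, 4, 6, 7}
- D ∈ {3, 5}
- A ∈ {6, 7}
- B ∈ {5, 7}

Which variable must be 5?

The 5 variables together cover exactly {3, 4, 5, 6, 7} — 5 values for 5 variables — and 4 appears only in C's list, so C = 4.
The 4 still-open variables draw from only 4 values {3, 5, 6, 7}, so each is used; only D can be 3, hence D = 3.
The 3 still-open variables draw from only 3 values {5, 6, 7}, so each is used; only B can be 5, hence B = 5.

B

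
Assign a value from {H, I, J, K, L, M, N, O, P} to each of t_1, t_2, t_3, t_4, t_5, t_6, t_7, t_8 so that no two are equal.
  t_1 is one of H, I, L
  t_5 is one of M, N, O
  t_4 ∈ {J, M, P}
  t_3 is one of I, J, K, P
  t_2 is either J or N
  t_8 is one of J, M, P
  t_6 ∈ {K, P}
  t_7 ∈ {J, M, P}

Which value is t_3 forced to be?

I

t_4, t_7, t_8 share exactly the 3 values {J, M, P}; by pigeonhole those values go to them, so strike J, M, P from t_2, t_3, t_5, t_6.
t_2's domain is down to {N}, so t_2 = N. Remove N from t_5.
t_5 has just one choice, so t_5 = O.
t_6 has just one choice, so t_6 = K. Remove K from t_3.
So t_3 = I.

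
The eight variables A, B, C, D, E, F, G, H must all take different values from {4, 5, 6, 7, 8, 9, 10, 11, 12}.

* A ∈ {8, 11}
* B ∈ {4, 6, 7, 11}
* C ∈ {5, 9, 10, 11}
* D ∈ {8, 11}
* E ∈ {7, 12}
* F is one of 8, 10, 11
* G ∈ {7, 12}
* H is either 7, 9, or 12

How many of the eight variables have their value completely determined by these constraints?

A and D share exactly the 2 values {8, 11}; by pigeonhole those values go to them, so strike 8, 11 from B, C, F.
F has just one choice, so F = 10. So C can't be 10.
E and G between them cover only {7, 12} — a naked pair. Remove those values from B, H.
H must be 9 (only option left). Eliminate 9 elsewhere: C.
C must be 5 (only option left).
Determined: C=5, F=10, H=9. The other variables each still have more than one consistent value. That makes 3.

3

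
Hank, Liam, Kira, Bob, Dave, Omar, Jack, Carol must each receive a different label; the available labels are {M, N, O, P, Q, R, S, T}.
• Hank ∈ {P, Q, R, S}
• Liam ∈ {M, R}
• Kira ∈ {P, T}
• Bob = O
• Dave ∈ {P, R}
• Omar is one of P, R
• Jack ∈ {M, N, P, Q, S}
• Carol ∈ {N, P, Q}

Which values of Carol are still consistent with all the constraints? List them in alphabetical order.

N, Q

Bob has just one choice, so Bob = O.
The 7 still-open variables draw from only 7 values {M, N, P, Q, R, S, T}, so each is used; only Kira can be T, hence Kira = T.
Dave and Omar share exactly the 2 values {P, R}; by pigeonhole those values go to them, so strike P, R from Hank, Liam, Jack, Carol.
Liam has just one choice, so Liam = M. Eliminate M elsewhere: Jack.
No further eliminations apply; Carol can still be any of N, Q.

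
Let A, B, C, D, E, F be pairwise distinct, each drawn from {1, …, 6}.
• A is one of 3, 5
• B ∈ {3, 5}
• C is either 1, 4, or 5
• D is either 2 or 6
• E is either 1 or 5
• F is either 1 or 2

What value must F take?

Among the 6 variables, 4 fits only C (and all 6 values in {1, 2, 3, 4, 5, 6} must be used), so C = 4.
The 5 still-open variables draw from only 5 values {1, 2, 3, 5, 6}, so each is used; only D can be 6, hence D = 6.
The 4 still-open variables draw from only 4 values {1, 2, 3, 5}, so each is used; only F can be 2, hence F = 2.

2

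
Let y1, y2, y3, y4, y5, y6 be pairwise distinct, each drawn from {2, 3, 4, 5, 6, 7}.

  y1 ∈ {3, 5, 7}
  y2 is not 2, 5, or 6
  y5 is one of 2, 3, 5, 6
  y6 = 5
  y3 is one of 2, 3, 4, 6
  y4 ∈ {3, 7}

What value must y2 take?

4

y6's domain is down to {5}, so y6 = 5. Strike 5 from y1, y5.
y1 and y4 between them cover only {3, 7} — a naked pair. Remove those values from y2, y3, y5.
So y2 = 4.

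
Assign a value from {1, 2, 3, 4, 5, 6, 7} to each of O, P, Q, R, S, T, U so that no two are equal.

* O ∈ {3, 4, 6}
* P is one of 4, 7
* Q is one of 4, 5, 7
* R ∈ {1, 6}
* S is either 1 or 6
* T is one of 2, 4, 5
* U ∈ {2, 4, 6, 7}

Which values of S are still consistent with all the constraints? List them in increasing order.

1, 6

The 7 variables draw from only 7 values {1, 2, 3, 4, 5, 6, 7}, so each is used; only O can be 3, hence O = 3.
The 2 variables R and S are confined to {1, 6}, which locks those values in; drop them from U.
No further eliminations apply; S can still be any of 1, 6.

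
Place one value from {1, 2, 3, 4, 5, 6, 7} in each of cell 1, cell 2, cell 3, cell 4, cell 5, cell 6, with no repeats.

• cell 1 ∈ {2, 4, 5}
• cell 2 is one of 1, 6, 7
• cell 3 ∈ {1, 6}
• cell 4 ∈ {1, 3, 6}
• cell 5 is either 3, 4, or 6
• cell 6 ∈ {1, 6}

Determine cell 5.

cell 3 and cell 6 between them cover only {1, 6} — a naked pair. Remove those values from cell 2, cell 4, cell 5.
cell 2 has just one choice, so cell 2 = 7.
cell 4 must be 3 (only option left). Strike 3 from cell 5.
So cell 5 = 4.

4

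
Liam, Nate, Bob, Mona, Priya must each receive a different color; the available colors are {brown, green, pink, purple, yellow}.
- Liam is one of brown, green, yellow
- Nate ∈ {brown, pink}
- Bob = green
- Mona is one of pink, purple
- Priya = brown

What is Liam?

yellow

Bob must be green (only option left). Eliminate green elsewhere: Liam.
That leaves Priya = brown. Eliminate brown elsewhere: Liam, Nate.
So Liam = yellow.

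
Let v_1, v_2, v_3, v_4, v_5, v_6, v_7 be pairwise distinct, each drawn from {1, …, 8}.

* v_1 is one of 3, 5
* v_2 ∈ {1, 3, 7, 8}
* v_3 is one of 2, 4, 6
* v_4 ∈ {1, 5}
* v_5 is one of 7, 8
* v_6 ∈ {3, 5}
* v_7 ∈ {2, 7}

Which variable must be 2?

v_1 and v_6 between them cover only {3, 5} — a naked pair. Remove those values from v_2, v_4.
v_4's domain is down to {1}, so v_4 = 1. Strike 1 from v_2.
v_2 and v_5 share exactly the 2 values {7, 8}; by pigeonhole those values go to them, so strike 7, 8 from v_7.

v_7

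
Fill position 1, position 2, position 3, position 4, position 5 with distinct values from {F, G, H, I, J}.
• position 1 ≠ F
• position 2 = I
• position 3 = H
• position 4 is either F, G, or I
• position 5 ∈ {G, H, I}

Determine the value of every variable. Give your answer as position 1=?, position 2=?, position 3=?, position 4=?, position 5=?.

position 2's domain is down to {I}, so position 2 = I. Strike I from position 1, position 4, position 5.
That leaves position 3 = H. Remove H from position 1, position 5.
position 5 has just one choice, so position 5 = G. So position 1, position 4 can't be G.
position 1 must be J (only option left).
position 4 must be F (only option left).

position 1=J, position 2=I, position 3=H, position 4=F, position 5=G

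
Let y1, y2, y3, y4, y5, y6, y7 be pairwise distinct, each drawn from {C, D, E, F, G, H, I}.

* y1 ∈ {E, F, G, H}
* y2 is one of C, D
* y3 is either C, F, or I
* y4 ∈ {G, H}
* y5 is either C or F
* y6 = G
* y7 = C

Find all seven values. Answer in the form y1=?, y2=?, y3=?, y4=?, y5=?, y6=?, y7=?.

y1=E, y2=D, y3=I, y4=H, y5=F, y6=G, y7=C

y6 has just one choice, so y6 = G. So y1, y4 can't be G.
That leaves y7 = C. Strike C from y2, y3, y5.
y2 has just one choice, so y2 = D.
y4's domain is down to {H}, so y4 = H. So y1 can't be H.
y5's domain is down to {F}, so y5 = F. So y1, y3 can't be F.
y1 must be E (only option left).
y3 must be I (only option left).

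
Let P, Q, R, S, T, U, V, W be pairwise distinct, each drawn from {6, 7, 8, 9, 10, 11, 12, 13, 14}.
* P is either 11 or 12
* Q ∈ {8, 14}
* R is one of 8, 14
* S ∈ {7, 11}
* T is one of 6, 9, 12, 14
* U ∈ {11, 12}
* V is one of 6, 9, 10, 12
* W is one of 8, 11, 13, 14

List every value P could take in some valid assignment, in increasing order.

The 2 variables P and U are confined to {11, 12}, which locks those values in; drop them from S, T, V, W.
S has just one choice, so S = 7.
Q and R between them cover only {8, 14} — a naked pair. Remove those values from T, W.
W must be 13 (only option left).
No further eliminations apply; P can still be any of 11, 12.

11, 12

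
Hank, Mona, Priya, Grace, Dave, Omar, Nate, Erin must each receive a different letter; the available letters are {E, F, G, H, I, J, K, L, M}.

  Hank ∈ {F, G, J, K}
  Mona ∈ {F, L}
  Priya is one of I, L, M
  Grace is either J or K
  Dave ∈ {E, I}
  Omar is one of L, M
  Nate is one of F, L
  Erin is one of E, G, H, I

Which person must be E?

Mona and Nate share exactly the 2 values {F, L}; by pigeonhole those values go to them, so strike F, L from Hank, Priya, Omar.
Omar must be M (only option left). Eliminate M elsewhere: Priya.
Priya has just one choice, so Priya = I. So Dave, Erin can't be I.

Dave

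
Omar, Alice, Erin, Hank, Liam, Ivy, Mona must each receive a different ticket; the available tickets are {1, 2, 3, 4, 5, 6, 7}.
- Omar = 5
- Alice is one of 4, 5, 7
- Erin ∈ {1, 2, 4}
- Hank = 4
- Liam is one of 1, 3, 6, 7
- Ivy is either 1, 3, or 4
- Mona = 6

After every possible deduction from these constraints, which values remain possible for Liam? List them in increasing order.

1, 3

Omar's domain is down to {5}, so Omar = 5. Eliminate 5 elsewhere: Alice.
That leaves Hank = 4. So Alice, Erin, Ivy can't be 4.
Mona's domain is down to {6}, so Mona = 6. Remove 6 from Liam.
That leaves Alice = 7. Strike 7 from Liam.
Among the 3 still-open variables, 2 fits only Erin (and all 3 values in {1, 2, 3} must be used), so Erin = 2.
No further eliminations apply; Liam can still be any of 1, 3.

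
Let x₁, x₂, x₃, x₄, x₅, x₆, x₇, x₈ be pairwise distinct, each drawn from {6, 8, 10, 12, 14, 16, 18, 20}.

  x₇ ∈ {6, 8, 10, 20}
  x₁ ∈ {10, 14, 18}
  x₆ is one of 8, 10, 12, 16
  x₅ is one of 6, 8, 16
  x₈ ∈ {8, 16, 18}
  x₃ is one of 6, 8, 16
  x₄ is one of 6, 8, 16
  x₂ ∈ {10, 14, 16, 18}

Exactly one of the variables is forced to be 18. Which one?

x₈

The 8 variables together cover exactly {6, 8, 10, 12, 14, 16, 18, 20} — 8 values for 8 variables — and 12 appears only in x₆'s list, so x₆ = 12.
The 7 still-open variables draw from only 7 values {6, 8, 10, 14, 16, 18, 20}, so each is used; only x₇ can be 20, hence x₇ = 20.
The 3 variables x₃, x₄, x₅ are confined to {6, 8, 16}, which locks those values in; drop them from x₂, x₈.
So 18 goes to x₈.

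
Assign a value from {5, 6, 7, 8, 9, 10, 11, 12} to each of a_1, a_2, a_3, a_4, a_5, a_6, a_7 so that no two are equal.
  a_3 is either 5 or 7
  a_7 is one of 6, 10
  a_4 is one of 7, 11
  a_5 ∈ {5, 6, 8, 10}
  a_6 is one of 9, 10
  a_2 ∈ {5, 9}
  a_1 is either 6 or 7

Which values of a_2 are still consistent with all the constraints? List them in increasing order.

5, 9

The 7 variables together cover exactly {5, 6, 7, 8, 9, 10, 11} — 7 values for 7 variables — and 8 appears only in a_5's list, so a_5 = 8.
Among the 6 still-open variables, 11 fits only a_4 (and all 6 values in {5, 6, 7, 9, 10, 11} must be used), so a_4 = 11.
No further eliminations apply; a_2 can still be any of 5, 9.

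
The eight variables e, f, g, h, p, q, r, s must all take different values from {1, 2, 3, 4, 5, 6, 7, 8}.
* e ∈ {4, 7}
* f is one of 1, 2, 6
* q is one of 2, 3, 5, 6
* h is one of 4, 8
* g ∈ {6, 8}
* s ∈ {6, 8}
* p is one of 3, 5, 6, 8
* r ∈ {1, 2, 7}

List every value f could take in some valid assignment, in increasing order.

1, 2

g and s share exactly the 2 values {6, 8}; by pigeonhole those values go to them, so strike 6, 8 from f, h, p, q.
That leaves h = 4. Eliminate 4 elsewhere: e.
e must be 7 (only option left). Remove 7 from r.
f and r between them cover only {1, 2} — a naked pair. Remove those values from q.
No further eliminations apply; f can still be any of 1, 2.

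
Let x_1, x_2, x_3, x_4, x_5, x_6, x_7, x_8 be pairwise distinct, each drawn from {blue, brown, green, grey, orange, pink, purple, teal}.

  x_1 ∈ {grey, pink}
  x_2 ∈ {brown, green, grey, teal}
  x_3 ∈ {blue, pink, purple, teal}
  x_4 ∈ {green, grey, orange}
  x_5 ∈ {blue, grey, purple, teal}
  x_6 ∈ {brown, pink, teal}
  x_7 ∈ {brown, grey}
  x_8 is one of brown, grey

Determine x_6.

The 8 variables together cover exactly {blue, brown, green, grey, orange, pink, purple, teal} — 8 values for 8 variables — and orange appears only in x_4's list, so x_4 = orange.
Among the 7 still-open variables, green fits only x_2 (and all 7 values in {blue, brown, green, grey, pink, purple, teal} must be used), so x_2 = green.
x_7 and x_8 between them cover only {brown, grey} — a naked pair. Remove those values from x_1, x_5, x_6.
x_1's domain is down to {pink}, so x_1 = pink. Strike pink from x_3, x_6.
So x_6 = teal.

teal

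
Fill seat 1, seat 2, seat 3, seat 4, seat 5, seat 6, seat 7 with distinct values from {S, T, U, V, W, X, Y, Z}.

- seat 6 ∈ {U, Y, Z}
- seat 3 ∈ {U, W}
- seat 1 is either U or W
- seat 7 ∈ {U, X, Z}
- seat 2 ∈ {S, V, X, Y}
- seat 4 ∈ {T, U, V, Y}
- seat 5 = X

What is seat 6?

Y

seat 5 has just one choice, so seat 5 = X. Strike X from seat 2, seat 7.
seat 1 and seat 3 between them cover only {U, W} — a naked pair. Remove those values from seat 4, seat 6, seat 7.
seat 7 has just one choice, so seat 7 = Z. Remove Z from seat 6.
So seat 6 = Y.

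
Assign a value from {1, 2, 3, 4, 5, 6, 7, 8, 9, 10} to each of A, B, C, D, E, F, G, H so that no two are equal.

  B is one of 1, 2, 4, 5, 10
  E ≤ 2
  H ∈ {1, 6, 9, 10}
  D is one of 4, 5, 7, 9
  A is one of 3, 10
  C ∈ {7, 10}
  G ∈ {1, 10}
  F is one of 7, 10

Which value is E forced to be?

2

C and F share exactly the 2 values {7, 10}; by pigeonhole those values go to them, so strike 7, 10 from A, B, D, G, H.
A must be 3 (only option left).
G must be 1 (only option left). Remove 1 from B, E, H.
So E = 2.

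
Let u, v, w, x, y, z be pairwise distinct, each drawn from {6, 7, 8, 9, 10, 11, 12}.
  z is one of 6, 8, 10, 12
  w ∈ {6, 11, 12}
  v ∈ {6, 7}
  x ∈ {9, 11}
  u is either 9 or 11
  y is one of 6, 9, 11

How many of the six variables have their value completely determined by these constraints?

3

u and x share exactly the 2 values {9, 11}; by pigeonhole those values go to them, so strike 9, 11 from w, y.
y must be 6 (only option left). So v, w, z can't be 6.
v must be 7 (only option left).
w must be 12 (only option left). Eliminate 12 elsewhere: z.
Determined: v=7, w=12, y=6. The other variables each still have more than one consistent value. That makes 3.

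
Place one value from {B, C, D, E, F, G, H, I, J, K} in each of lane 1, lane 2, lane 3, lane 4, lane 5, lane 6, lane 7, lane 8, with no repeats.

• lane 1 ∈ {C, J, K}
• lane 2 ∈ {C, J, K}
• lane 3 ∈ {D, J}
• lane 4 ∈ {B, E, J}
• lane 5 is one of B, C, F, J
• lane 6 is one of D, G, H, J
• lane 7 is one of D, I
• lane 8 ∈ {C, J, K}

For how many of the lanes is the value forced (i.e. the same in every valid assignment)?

2

The 3 variables lane 1, lane 2, lane 8 are confined to {C, J, K}, which locks those values in; drop them from lane 3, lane 4, lane 5, lane 6.
lane 3's domain is down to {D}, so lane 3 = D. Strike D from lane 6, lane 7.
lane 7 must be I (only option left).
Determined: lane 3=D, lane 7=I. The other lanes each still have more than one consistent value. That makes 2.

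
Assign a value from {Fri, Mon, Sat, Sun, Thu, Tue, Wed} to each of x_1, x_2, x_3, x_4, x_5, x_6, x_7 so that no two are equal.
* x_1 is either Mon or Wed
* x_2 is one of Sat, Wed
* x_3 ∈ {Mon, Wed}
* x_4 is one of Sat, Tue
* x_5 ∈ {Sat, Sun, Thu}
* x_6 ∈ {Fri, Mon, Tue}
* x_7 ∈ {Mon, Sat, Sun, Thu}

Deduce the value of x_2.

Sat

The 7 variables together cover exactly {Fri, Mon, Sat, Sun, Thu, Tue, Wed} — 7 values for 7 variables — and Fri appears only in x_6's list, so x_6 = Fri.
The 6 still-open variables draw from only 6 values {Mon, Sat, Sun, Thu, Tue, Wed}, so each is used; only x_4 can be Tue, hence x_4 = Tue.
x_1 and x_3 share exactly the 2 values {Mon, Wed}; by pigeonhole those values go to them, so strike Mon, Wed from x_2, x_7.
So x_2 = Sat.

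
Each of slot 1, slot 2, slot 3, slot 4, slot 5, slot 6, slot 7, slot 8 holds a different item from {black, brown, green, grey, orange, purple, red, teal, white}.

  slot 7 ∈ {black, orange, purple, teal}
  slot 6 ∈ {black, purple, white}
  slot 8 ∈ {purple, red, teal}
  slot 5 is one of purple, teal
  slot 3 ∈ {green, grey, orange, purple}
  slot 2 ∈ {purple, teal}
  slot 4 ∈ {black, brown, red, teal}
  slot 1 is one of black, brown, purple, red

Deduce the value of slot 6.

The 2 variables slot 2 and slot 5 are confined to {purple, teal}, which locks those values in; drop them from slot 1, slot 3, slot 4, slot 6, slot 7, slot 8.
slot 8's domain is down to {red}, so slot 8 = red. Strike red from slot 1, slot 4.
slot 1 and slot 4 between them cover only {black, brown} — a naked pair. Remove those values from slot 6, slot 7.
So slot 6 = white.

white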